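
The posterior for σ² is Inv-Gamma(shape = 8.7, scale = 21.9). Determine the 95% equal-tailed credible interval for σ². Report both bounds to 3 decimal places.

Inverse-Gamma(8.7, 21.9) quantiles: F⁻¹(0.025) and F⁻¹(0.975).
Equivalently, 1/σ² ~ Gamma(8.7, rate = 21.9); invert its 0.975 and 0.025 quantiles.
Posterior mean ≈ 2.844, SD ≈ 1.099; a Normal approximation gives roughly [0.691, 4.998].
Exact: lower = 1.425; upper = 5.594.

[1.425, 5.594]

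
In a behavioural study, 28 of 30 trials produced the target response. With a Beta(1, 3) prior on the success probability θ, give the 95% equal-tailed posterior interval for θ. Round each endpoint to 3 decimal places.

Posterior: Beta(1+28, 3+2) = Beta(29, 5).
Equal-tailed 95% interval: the 0.025 and 0.975 quantiles of Beta(29, 5).
Posterior mean ≈ 0.853, SD ≈ 0.060; a Normal approximation gives roughly [0.736, 0.970].
Exact: F⁻¹(0.025) = 0.718; F⁻¹(0.975) = 0.949.

[0.718, 0.949]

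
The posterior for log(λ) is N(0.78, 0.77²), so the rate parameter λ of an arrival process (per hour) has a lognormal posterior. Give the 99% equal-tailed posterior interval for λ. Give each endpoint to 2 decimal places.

[0.30, 15.85]

On the log scale the 99% interval is 0.78 ± 2.576 × 0.77 = [-1.2034, 2.7634].
Exponentiate: [e^-1.2034, e^2.7634] = [0.30, 15.85].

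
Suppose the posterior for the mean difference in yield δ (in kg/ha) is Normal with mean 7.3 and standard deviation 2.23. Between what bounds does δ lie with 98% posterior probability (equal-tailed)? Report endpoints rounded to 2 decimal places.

The posterior is symmetric, so the 98% equal-tailed interval is δ = 7.3 ± z·2.23 with z = 2.326.
Half-width: 2.326 × 2.23 = 5.19.
7.3 − 5.19 = 2.11; 7.3 + 5.19 = 12.49.

[2.11, 12.49]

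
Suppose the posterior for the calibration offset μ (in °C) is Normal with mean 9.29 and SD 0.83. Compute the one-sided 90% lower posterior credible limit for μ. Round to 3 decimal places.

8.226

Need L with P(μ ≥ L) = 0.90: L = 9.29 − z_{0.1}·0.83.
z = 1.282; L = 9.29 − 1.282 × 0.83 = 8.226.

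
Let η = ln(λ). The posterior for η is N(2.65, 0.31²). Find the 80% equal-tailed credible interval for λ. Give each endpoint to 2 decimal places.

On the log scale the 80% interval is 2.65 ± 1.282 × 0.31 = [2.2527, 3.0473].
Exponentiate: [e^2.2527, e^3.0473] = [9.51, 21.06].

[9.51, 21.06]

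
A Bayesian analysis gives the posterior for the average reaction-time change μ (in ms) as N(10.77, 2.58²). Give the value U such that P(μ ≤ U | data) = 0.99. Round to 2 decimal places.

16.77

Need U with P(μ ≤ U) = 0.99: U = 10.77 + z_{0.01}·2.58.
z = 2.326; U = 10.77 + 2.326 × 2.58 = 16.77.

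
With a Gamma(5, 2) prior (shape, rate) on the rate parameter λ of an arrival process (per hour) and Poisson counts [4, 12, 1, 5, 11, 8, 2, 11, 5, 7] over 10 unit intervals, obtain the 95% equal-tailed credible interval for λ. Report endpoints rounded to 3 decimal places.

[4.621, 7.370]

Posterior: Gamma(5+66, 2+10) = Gamma(71, 12) (shape, rate).
Equal-tailed 95% interval: Gamma(71, 12) quantiles at 0.025 and 0.975.
Posterior mean ≈ 5.917, SD ≈ 0.702; a Normal approximation gives roughly [4.540, 7.293].
Exact: lower = 4.621; upper = 7.370.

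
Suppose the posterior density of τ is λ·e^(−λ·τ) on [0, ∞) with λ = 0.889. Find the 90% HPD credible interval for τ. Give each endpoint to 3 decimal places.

The exponential density is strictly decreasing on [0, ∞), so the HPD interval is anchored at 0: [0, q] with P(τ ≤ q) = 0.90.
q = −ln(1 − 0.90) / 0.889 = 2.3026 / 0.889 = 2.590.

[0.000, 2.590]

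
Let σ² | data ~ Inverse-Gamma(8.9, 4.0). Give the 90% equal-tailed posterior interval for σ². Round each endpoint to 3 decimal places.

[0.280, 0.865]

Inverse-Gamma(8.9, 4.0) quantiles: F⁻¹(0.05) and F⁻¹(0.95).
Equivalently, 1/σ² ~ Gamma(8.9, rate = 4.0); invert its 0.95 and 0.05 quantiles.
Posterior mean ≈ 0.506, SD ≈ 0.193; a Normal approximation gives roughly [0.189, 0.823].
Exact: lower = 0.280; upper = 0.865.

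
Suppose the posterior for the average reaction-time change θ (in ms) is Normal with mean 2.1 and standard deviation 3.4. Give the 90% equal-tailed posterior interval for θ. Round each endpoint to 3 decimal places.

[-3.493, 7.693]

The posterior is symmetric, so the 90% equal-tailed interval is θ = 2.1 ± z·3.4 with z = 1.645.
Half-width: 1.645 × 3.4 = 5.593.
2.1 − 5.593 = -3.493; 2.1 + 5.593 = 7.693.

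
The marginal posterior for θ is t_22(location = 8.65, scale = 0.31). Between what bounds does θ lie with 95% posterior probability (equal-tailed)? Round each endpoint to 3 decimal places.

The t_22 distribution is symmetric; the 95% interval is 8.65 ± t·0.31 with t_{0.975,22} = 2.074.
Half-width: 2.074 × 0.31 = 0.643.
8.65 − 0.643 = 8.007; 8.65 + 0.643 = 9.293.

[8.007, 9.293]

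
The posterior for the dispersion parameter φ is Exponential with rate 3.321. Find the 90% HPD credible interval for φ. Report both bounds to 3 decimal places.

The exponential density is strictly decreasing on [0, ∞), so the HPD interval is anchored at 0: [0, q] with P(φ ≤ q) = 0.90.
q = −ln(1 − 0.90) / 3.321 = 2.3026 / 3.321 = 0.693.

[0.000, 0.693]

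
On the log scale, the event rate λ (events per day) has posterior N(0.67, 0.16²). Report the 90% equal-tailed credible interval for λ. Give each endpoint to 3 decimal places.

On the log scale the 90% interval is 0.67 ± 1.645 × 0.16 = [0.4068, 0.9332].
Exponentiate: [e^0.4068, e^0.9332] = [1.502, 2.543].

[1.502, 2.543]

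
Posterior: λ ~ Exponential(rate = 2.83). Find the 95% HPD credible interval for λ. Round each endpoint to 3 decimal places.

[0.000, 1.059]

The exponential density is strictly decreasing on [0, ∞), so the HPD interval is anchored at 0: [0, q] with P(λ ≤ q) = 0.95.
q = −ln(1 − 0.95) / 2.83 = 2.9957 / 2.83 = 1.059.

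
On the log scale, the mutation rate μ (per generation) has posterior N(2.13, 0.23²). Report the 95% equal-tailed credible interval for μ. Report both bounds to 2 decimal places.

On the log scale the 95% interval is 2.13 ± 1.960 × 0.23 = [1.6792, 2.5808].
Exponentiate: [e^1.6792, e^2.5808] = [5.36, 13.21].

[5.36, 13.21]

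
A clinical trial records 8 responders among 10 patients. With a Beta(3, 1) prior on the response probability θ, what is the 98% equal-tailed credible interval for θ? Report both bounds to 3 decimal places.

Posterior: Beta(3+8, 1+2) = Beta(11, 3).
Equal-tailed 98% interval: the 0.01 and 0.99 quantiles of Beta(11, 3).
Posterior mean ≈ 0.786, SD ≈ 0.106; a Normal approximation gives roughly [0.539, 1.032].
Exact: F⁻¹(0.01) = 0.494; F⁻¹(0.99) = 0.964.

[0.494, 0.964]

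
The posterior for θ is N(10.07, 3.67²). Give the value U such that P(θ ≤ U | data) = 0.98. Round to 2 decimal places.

Need U with P(θ ≤ U) = 0.98: U = 10.07 + z_{0.02}·3.67.
z = 2.054; U = 10.07 + 2.054 × 3.67 = 17.61.

17.61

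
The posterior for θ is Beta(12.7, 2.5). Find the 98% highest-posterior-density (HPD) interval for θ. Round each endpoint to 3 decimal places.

[0.604, 0.992]

The posterior is unimodal and skewed, so the HPD interval has equal density at both endpoints and is the shortest 98% interval.
Solving f(0.604) = f(0.992) with F(0.992) − F(0.604) = 0.98 gives [0.604, 0.992].
For comparison, the equal-tailed interval is [0.570, 0.980]; the HPD is narrower and shifted toward the mode.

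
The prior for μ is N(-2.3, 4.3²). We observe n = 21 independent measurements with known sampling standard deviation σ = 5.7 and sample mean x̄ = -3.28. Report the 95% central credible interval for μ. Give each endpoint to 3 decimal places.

[-5.546, -0.862]

Posterior precision = 1/4.3² + 21/5.7² = 0.0541 + 0.6464 = 0.7004, so posterior SD = 1.1949.
Posterior mean = (-2.3/4.3² + 21·-3.28/5.7²) / 0.7004 = -3.2043.
Interval: -3.2043 ± 1.960 × 1.1949 → [-5.546, -0.862].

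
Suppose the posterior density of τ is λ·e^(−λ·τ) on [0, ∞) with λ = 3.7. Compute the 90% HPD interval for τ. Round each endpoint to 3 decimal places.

The exponential density is strictly decreasing on [0, ∞), so the HPD interval is anchored at 0: [0, q] with P(τ ≤ q) = 0.90.
q = −ln(1 − 0.90) / 3.7 = 2.3026 / 3.7 = 0.622.

[0.000, 0.622]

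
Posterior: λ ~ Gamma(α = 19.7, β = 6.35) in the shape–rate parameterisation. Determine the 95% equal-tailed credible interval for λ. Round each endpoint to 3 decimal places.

[1.887, 4.615]

Posterior: Gamma(shape 19.7, rate 6.35).
Equal-tailed 95% interval: Gamma(19.7, 6.35) quantiles at 0.025 and 0.975.
Posterior mean ≈ 3.102, SD ≈ 0.699; a Normal approximation gives roughly [1.732, 4.472].
Exact: lower = 1.887; upper = 4.615.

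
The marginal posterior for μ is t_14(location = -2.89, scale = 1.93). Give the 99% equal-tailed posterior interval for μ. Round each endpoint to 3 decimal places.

The t_14 distribution is symmetric; the 99% interval is -2.89 ± t·1.93 with t_{0.995,14} = 2.977.
Half-width: 2.977 × 1.93 = 5.745.
-2.89 − 5.745 = -8.635; -2.89 + 5.745 = 2.855.

[-8.635, 2.855]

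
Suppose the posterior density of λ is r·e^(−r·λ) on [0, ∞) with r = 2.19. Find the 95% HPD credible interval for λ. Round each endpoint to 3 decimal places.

[0.000, 1.368]

The exponential density is strictly decreasing on [0, ∞), so the HPD interval is anchored at 0: [0, q] with P(λ ≤ q) = 0.95.
q = −ln(1 − 0.95) / 2.19 = 2.9957 / 2.19 = 1.368.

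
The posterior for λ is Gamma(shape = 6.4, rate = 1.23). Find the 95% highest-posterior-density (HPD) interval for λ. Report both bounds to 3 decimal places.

[1.618, 9.291]

The posterior is unimodal and skewed, so the HPD interval has equal density at both endpoints and is the shortest 95% interval.
Solving f(1.618) = f(9.291) with F(9.291) − F(1.618) = 0.95 gives [1.618, 9.291].
For comparison, the equal-tailed interval is [1.986, 9.942]; the HPD is narrower and shifted toward the mode.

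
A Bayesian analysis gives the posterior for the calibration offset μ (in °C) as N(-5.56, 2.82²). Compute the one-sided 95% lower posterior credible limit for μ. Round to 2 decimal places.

-10.20

Need L with P(μ ≥ L) = 0.95: L = -5.56 − z_{0.05}·2.82.
z = 1.645; L = -5.56 − 1.645 × 2.82 = -10.20.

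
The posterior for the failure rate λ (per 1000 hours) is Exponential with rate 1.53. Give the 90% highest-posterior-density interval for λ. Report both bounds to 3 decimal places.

[0.000, 1.505]

The exponential density is strictly decreasing on [0, ∞), so the HPD interval is anchored at 0: [0, q] with P(λ ≤ q) = 0.90.
q = −ln(1 − 0.90) / 1.53 = 2.3026 / 1.53 = 1.505.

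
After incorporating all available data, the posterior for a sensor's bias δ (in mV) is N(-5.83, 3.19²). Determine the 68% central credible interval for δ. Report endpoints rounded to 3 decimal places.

[-9.002, -2.658]

The posterior is symmetric, so the 68% equal-tailed interval is δ = -5.83 ± z·3.19 with z = 0.994.
Half-width: 0.994 × 3.19 = 3.172.
-5.83 − 3.172 = -9.002; -5.83 + 3.172 = -2.658.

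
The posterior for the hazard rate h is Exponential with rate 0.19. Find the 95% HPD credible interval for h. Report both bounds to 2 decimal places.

The exponential density is strictly decreasing on [0, ∞), so the HPD interval is anchored at 0: [0, q] with P(h ≤ q) = 0.95.
q = −ln(1 − 0.95) / 0.19 = 2.9957 / 0.19 = 15.77.

[0.00, 15.77]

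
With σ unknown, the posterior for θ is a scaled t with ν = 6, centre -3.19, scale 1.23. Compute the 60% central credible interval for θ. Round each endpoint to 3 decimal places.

[-4.304, -2.076]

The t_6 distribution is symmetric; the 60% interval is -3.19 ± t·1.23 with t_{0.8,6} = 0.906.
Half-width: 0.906 × 1.23 = 1.114.
-3.19 − 1.114 = -4.304; -3.19 + 1.114 = -2.076.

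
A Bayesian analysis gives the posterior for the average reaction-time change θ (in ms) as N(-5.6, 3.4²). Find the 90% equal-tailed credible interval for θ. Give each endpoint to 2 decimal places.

The posterior is symmetric, so the 90% equal-tailed interval is θ = -5.6 ± z·3.4 with z = 1.645.
Half-width: 1.645 × 3.4 = 5.59.
-5.6 − 5.59 = -11.19; -5.6 + 5.59 = -0.01.

[-11.19, -0.01]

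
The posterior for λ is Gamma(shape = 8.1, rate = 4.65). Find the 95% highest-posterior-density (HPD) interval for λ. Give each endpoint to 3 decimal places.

The posterior is unimodal and skewed, so the HPD interval has equal density at both endpoints and is the shortest 95% interval.
Solving f(0.653) = f(2.961) with F(2.961) − F(0.653) = 0.95 gives [0.653, 2.961].
For comparison, the equal-tailed interval is [0.757, 3.131]; the HPD is narrower and shifted toward the mode.

[0.653, 2.961]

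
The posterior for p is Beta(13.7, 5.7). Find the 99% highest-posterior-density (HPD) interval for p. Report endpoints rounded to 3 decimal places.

The posterior is unimodal and skewed, so the HPD interval has equal density at both endpoints and is the shortest 99% interval.
Solving f(0.436) = f(0.926) with F(0.926) − F(0.436) = 0.99 gives [0.436, 0.926].
For comparison, the equal-tailed interval is [0.420, 0.916]; the HPD is narrower and shifted toward the mode.

[0.436, 0.926]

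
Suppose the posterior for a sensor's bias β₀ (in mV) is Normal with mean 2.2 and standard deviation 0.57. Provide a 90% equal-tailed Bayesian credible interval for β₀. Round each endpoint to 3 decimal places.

The posterior is symmetric, so the 90% equal-tailed interval is β₀ = 2.2 ± z·0.57 with z = 1.645.
Half-width: 1.645 × 0.57 = 0.938.
2.2 − 0.938 = 1.262; 2.2 + 0.938 = 3.138.

[1.262, 3.138]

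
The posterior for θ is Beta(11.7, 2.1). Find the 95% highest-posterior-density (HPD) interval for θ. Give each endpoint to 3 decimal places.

The posterior is unimodal and skewed, so the HPD interval has equal density at both endpoints and is the shortest 95% interval.
Solving f(0.666) = f(0.993) with F(0.993) − F(0.666) = 0.95 gives [0.666, 0.993].
For comparison, the equal-tailed interval is [0.625, 0.978]; the HPD is narrower and shifted toward the mode.

[0.666, 0.993]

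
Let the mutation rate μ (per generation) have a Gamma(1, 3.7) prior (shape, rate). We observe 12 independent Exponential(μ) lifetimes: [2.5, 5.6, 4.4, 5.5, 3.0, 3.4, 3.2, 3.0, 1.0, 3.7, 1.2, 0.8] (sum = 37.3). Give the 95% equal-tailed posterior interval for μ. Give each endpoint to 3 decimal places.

[0.169, 0.511]

Posterior: Gamma(1+12, 3.7+37.3) = Gamma(13, 41.0) (shape, rate).
Equal-tailed 95% interval: Gamma(13, 41.0) quantiles at 0.025 and 0.975.
Posterior mean ≈ 0.317, SD ≈ 0.088; a Normal approximation gives roughly [0.145, 0.489].
Exact: lower = 0.169; upper = 0.511.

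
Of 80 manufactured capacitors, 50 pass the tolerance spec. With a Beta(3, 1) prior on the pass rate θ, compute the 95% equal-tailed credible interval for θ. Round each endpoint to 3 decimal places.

Posterior: Beta(3+50, 1+30) = Beta(53, 31).
Equal-tailed 95% interval: the 0.025 and 0.975 quantiles of Beta(53, 31).
Posterior mean ≈ 0.631, SD ≈ 0.052; a Normal approximation gives roughly [0.528, 0.734].
Exact: F⁻¹(0.025) = 0.526; F⁻¹(0.975) = 0.730.

[0.526, 0.730]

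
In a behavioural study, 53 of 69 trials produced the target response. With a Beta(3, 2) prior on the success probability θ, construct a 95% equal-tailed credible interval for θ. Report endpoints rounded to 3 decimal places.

Posterior: Beta(3+53, 2+16) = Beta(56, 18).
Equal-tailed 95% interval: the 0.025 and 0.975 quantiles of Beta(56, 18).
Posterior mean ≈ 0.757, SD ≈ 0.050; a Normal approximation gives roughly [0.660, 0.854].
Exact: F⁻¹(0.025) = 0.654; F⁻¹(0.975) = 0.847.

[0.654, 0.847]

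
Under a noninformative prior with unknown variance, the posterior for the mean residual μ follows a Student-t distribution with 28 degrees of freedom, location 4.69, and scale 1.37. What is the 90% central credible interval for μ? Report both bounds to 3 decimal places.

The t_28 distribution is symmetric; the 90% interval is 4.69 ± t·1.37 with t_{0.95,28} = 1.701.
Half-width: 1.701 × 1.37 = 2.331.
4.69 − 2.331 = 2.359; 4.69 + 2.331 = 7.021.

[2.359, 7.021]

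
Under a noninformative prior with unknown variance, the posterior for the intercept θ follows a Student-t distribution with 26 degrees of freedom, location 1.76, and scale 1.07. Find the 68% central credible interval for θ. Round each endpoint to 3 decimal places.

The t_26 distribution is symmetric; the 68% interval is 1.76 ± t·1.07 with t_{0.84,26} = 1.014.
Half-width: 1.014 × 1.07 = 1.085.
1.76 − 1.085 = 0.675; 1.76 + 1.085 = 2.845.

[0.675, 2.845]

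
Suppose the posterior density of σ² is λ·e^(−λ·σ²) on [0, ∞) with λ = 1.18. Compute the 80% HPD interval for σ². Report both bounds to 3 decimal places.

[0.000, 1.364]

The exponential density is strictly decreasing on [0, ∞), so the HPD interval is anchored at 0: [0, q] with P(σ² ≤ q) = 0.80.
q = −ln(1 − 0.80) / 1.18 = 1.6094 / 1.18 = 1.364.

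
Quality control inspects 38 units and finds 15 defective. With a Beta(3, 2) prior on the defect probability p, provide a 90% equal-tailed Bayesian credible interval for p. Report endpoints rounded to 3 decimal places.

[0.298, 0.543]

Posterior: Beta(3+15, 2+23) = Beta(18, 25).
Equal-tailed 90% interval: the 0.05 and 0.95 quantiles of Beta(18, 25).
Posterior mean ≈ 0.419, SD ≈ 0.074; a Normal approximation gives roughly [0.296, 0.541].
Exact: F⁻¹(0.05) = 0.298; F⁻¹(0.95) = 0.543.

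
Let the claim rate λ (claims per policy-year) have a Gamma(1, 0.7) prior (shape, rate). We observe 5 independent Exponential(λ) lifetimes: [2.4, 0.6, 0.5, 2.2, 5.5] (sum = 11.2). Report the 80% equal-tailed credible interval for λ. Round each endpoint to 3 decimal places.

[0.265, 0.779]

Posterior: Gamma(1+5, 0.7+11.2) = Gamma(6, 11.9) (shape, rate).
Equal-tailed 80% interval: Gamma(6, 11.9) quantiles at 0.1 and 0.9.
Posterior mean ≈ 0.504, SD ≈ 0.206; a Normal approximation gives roughly [0.240, 0.768].
Exact: lower = 0.265; upper = 0.779.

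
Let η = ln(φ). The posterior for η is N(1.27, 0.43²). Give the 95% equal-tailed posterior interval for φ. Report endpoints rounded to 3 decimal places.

[1.533, 8.271]

On the log scale the 95% interval is 1.27 ± 1.960 × 0.43 = [0.4272, 2.1128].
Exponentiate: [e^0.4272, e^2.1128] = [1.533, 8.271].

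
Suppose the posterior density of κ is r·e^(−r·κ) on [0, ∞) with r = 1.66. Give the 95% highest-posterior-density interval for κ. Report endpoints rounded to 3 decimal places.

[0.000, 1.805]

The exponential density is strictly decreasing on [0, ∞), so the HPD interval is anchored at 0: [0, q] with P(κ ≤ q) = 0.95.
q = −ln(1 − 0.95) / 1.66 = 2.9957 / 1.66 = 1.805.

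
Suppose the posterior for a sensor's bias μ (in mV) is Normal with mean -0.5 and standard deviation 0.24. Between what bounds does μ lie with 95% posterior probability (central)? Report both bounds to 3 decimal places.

The posterior is symmetric, so the 95% equal-tailed interval is μ = -0.5 ± z·0.24 with z = 1.960.
Half-width: 1.960 × 0.24 = 0.470.
-0.5 − 0.470 = -0.970; -0.5 + 0.470 = -0.030.

[-0.970, -0.030]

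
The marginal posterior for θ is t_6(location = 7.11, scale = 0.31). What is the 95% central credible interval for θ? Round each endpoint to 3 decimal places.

The t_6 distribution is symmetric; the 95% interval is 7.11 ± t·0.31 with t_{0.975,6} = 2.447.
Half-width: 2.447 × 0.31 = 0.759.
7.11 − 0.759 = 6.351; 7.11 + 0.759 = 7.869.

[6.351, 7.869]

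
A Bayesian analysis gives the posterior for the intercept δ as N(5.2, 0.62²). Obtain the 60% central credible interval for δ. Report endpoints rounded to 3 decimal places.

The posterior is symmetric, so the 60% equal-tailed interval is δ = 5.2 ± z·0.62 with z = 0.842.
Half-width: 0.842 × 0.62 = 0.522.
5.2 − 0.522 = 4.678; 5.2 + 0.522 = 5.722.

[4.678, 5.722]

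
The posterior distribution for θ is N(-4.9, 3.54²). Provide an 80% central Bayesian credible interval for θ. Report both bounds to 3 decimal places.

The posterior is symmetric, so the 80% equal-tailed interval is θ = -4.9 ± z·3.54 with z = 1.282.
Half-width: 1.282 × 3.54 = 4.537.
-4.9 − 4.537 = -9.437; -4.9 + 4.537 = -0.363.

[-9.437, -0.363]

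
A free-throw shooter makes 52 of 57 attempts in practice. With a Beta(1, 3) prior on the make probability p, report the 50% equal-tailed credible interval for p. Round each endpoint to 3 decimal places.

[0.842, 0.900]

Posterior: Beta(1+52, 3+5) = Beta(53, 8).
Equal-tailed 50% interval: the 0.25 and 0.75 quantiles of Beta(53, 8).
Posterior mean ≈ 0.869, SD ≈ 0.043; a Normal approximation gives roughly [0.840, 0.898].
Exact: F⁻¹(0.25) = 0.842; F⁻¹(0.75) = 0.900.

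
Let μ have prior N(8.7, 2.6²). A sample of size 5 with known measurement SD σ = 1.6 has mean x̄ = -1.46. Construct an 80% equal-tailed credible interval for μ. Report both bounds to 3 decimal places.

Posterior precision = 1/2.6² + 5/1.6² = 0.1479 + 1.9531 = 2.1011, so posterior SD = 0.6899.
Posterior mean = (8.7/2.6² + 5·-1.46/1.6²) / 2.1011 = -0.7447.
Interval: -0.7447 ± 1.282 × 0.6899 → [-1.629, 0.139].

[-1.629, 0.139]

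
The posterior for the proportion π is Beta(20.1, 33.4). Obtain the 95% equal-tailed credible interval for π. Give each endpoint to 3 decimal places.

[0.252, 0.508]

Posterior: Beta(20.1, 33.4).
Equal-tailed 95% interval: the 0.025 and 0.975 quantiles of Beta(20.1, 33.4).
Posterior mean ≈ 0.376, SD ≈ 0.066; a Normal approximation gives roughly [0.247, 0.504].
Exact: F⁻¹(0.025) = 0.252; F⁻¹(0.975) = 0.508.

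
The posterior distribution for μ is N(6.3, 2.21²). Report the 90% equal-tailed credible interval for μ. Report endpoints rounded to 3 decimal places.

The posterior is symmetric, so the 90% equal-tailed interval is μ = 6.3 ± z·2.21 with z = 1.645.
Half-width: 1.645 × 2.21 = 3.635.
6.3 − 3.635 = 2.665; 6.3 + 3.635 = 9.935.

[2.665, 9.935]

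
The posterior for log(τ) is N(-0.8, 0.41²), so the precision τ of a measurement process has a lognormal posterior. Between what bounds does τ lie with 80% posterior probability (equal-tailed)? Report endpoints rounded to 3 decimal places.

[0.266, 0.760]

On the log scale the 80% interval is -0.8 ± 1.282 × 0.41 = [-1.3254, -0.2746].
Exponentiate: [e^-1.3254, e^-0.2746] = [0.266, 0.760].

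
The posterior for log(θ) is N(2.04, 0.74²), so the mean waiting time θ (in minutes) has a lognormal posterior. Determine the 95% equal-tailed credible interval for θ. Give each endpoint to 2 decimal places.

On the log scale the 95% interval is 2.04 ± 1.960 × 0.74 = [0.5896, 3.4904].
Exponentiate: [e^0.5896, e^3.4904] = [1.80, 32.80].

[1.80, 32.80]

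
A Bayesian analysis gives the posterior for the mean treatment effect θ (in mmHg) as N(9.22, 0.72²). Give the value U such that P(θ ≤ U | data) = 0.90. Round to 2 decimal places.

10.14

Need U with P(θ ≤ U) = 0.90: U = 9.22 + z_{0.1}·0.72.
z = 1.282; U = 9.22 + 1.282 × 0.72 = 10.14.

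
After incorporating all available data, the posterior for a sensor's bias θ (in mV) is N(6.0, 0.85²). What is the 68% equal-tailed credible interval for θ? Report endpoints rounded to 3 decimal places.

The posterior is symmetric, so the 68% equal-tailed interval is θ = 6.0 ± z·0.85 with z = 0.994.
Half-width: 0.994 × 0.85 = 0.845.
6.0 − 0.845 = 5.155; 6.0 + 0.845 = 6.845.

[5.155, 6.845]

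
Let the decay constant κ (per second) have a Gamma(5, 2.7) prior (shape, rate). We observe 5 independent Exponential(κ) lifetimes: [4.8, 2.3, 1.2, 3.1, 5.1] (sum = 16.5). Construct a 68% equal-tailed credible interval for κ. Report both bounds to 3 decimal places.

[0.360, 0.682]

Posterior: Gamma(5+5, 2.7+16.5) = Gamma(10, 19.2) (shape, rate).
Equal-tailed 68% interval: Gamma(10, 19.2) quantiles at 0.16 and 0.84.
Posterior mean ≈ 0.521, SD ≈ 0.165; a Normal approximation gives roughly [0.357, 0.685].
Exact: lower = 0.360; upper = 0.682.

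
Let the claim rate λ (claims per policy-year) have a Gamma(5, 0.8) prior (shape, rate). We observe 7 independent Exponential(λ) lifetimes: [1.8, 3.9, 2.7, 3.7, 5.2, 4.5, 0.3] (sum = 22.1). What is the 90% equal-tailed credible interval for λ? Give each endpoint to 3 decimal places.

[0.302, 0.795]

Posterior: Gamma(5+7, 0.8+22.1) = Gamma(12, 22.9) (shape, rate).
Equal-tailed 90% interval: Gamma(12, 22.9) quantiles at 0.05 and 0.95.
Posterior mean ≈ 0.524, SD ≈ 0.151; a Normal approximation gives roughly [0.275, 0.773].
Exact: lower = 0.302; upper = 0.795.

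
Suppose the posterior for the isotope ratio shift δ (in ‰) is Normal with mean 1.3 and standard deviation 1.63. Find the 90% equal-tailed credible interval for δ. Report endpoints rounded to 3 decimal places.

The posterior is symmetric, so the 90% equal-tailed interval is δ = 1.3 ± z·1.63 with z = 1.645.
Half-width: 1.645 × 1.63 = 2.681.
1.3 − 2.681 = -1.381; 1.3 + 2.681 = 3.981.

[-1.381, 3.981]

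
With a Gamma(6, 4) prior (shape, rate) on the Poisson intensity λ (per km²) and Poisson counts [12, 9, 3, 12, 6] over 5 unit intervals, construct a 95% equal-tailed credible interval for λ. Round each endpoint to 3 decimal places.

Posterior: Gamma(6+42, 4+5) = Gamma(48, 9) (shape, rate).
Equal-tailed 95% interval: Gamma(48, 9) quantiles at 0.025 and 0.975.
Posterior mean ≈ 5.333, SD ≈ 0.770; a Normal approximation gives roughly [3.825, 6.842].
Exact: lower = 3.932; upper = 6.944.

[3.932, 6.944]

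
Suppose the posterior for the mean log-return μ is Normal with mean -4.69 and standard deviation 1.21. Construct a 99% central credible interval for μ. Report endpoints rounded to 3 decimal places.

[-7.807, -1.573]

The posterior is symmetric, so the 99% equal-tailed interval is μ = -4.69 ± z·1.21 with z = 2.576.
Half-width: 2.576 × 1.21 = 3.117.
-4.69 − 3.117 = -7.807; -4.69 + 3.117 = -1.573.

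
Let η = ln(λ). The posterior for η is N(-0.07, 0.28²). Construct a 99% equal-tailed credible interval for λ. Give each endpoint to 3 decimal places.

On the log scale the 99% interval is -0.07 ± 2.576 × 0.28 = [-0.7912, 0.6512].
Exponentiate: [e^-0.7912, e^0.6512] = [0.453, 1.918].

[0.453, 1.918]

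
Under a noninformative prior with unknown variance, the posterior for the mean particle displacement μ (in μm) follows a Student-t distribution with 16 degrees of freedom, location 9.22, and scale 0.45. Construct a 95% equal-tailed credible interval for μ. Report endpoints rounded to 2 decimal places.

[8.27, 10.17]

The t_16 distribution is symmetric; the 95% interval is 9.22 ± t·0.45 with t_{0.975,16} = 2.120.
Half-width: 2.120 × 0.45 = 0.95.
9.22 − 0.95 = 8.27; 9.22 + 0.95 = 10.17.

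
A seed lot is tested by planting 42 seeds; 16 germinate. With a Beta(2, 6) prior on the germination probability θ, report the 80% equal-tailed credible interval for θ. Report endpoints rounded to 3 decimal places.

[0.275, 0.448]

Posterior: Beta(2+16, 6+26) = Beta(18, 32).
Equal-tailed 80% interval: the 0.1 and 0.9 quantiles of Beta(18, 32).
Posterior mean ≈ 0.360, SD ≈ 0.067; a Normal approximation gives roughly [0.274, 0.446].
Exact: F⁻¹(0.1) = 0.275; F⁻¹(0.9) = 0.448.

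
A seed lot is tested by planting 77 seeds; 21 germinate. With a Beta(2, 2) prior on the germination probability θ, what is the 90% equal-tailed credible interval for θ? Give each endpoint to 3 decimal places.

[0.205, 0.369]

Posterior: Beta(2+21, 2+56) = Beta(23, 58).
Equal-tailed 90% interval: the 0.05 and 0.95 quantiles of Beta(23, 58).
Posterior mean ≈ 0.284, SD ≈ 0.050; a Normal approximation gives roughly [0.202, 0.366].
Exact: F⁻¹(0.05) = 0.205; F⁻¹(0.95) = 0.369.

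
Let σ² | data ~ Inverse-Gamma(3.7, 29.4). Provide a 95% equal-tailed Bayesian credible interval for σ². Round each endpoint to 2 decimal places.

[3.54, 31.25]

Inverse-Gamma(3.7, 29.4) quantiles: F⁻¹(0.025) and F⁻¹(0.975).
Equivalently, 1/σ² ~ Gamma(3.7, rate = 29.4); invert its 0.975 and 0.025 quantiles.
Posterior mean ≈ 10.89, SD ≈ 8.35; a Normal approximation gives roughly [-5.48, 27.26].
Exact: lower = 3.54; upper = 31.25.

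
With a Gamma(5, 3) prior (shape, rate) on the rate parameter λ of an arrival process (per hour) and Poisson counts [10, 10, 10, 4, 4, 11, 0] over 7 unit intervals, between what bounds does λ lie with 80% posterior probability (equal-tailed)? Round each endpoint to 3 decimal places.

Posterior: Gamma(5+49, 3+7) = Gamma(54, 10) (shape, rate).
Equal-tailed 80% interval: Gamma(54, 10) quantiles at 0.1 and 0.9.
Posterior mean ≈ 5.400, SD ≈ 0.735; a Normal approximation gives roughly [4.458, 6.342].
Exact: lower = 4.482; upper = 6.361.

[4.482, 6.361]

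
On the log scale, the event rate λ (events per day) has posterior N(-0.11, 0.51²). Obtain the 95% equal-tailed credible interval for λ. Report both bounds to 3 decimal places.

On the log scale the 95% interval is -0.11 ± 1.960 × 0.51 = [-1.1096, 0.8896].
Exponentiate: [e^-1.1096, e^0.8896] = [0.330, 2.434].

[0.330, 2.434]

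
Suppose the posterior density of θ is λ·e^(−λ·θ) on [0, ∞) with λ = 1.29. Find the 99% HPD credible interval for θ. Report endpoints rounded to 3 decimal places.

[0.000, 3.570]

The exponential density is strictly decreasing on [0, ∞), so the HPD interval is anchored at 0: [0, q] with P(θ ≤ q) = 0.99.
q = −ln(1 − 0.99) / 1.29 = 4.6052 / 1.29 = 3.570.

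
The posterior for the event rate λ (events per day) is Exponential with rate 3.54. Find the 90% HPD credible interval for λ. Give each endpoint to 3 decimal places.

[0.000, 0.650]

The exponential density is strictly decreasing on [0, ∞), so the HPD interval is anchored at 0: [0, q] with P(λ ≤ q) = 0.90.
q = −ln(1 − 0.90) / 3.54 = 2.3026 / 3.54 = 0.650.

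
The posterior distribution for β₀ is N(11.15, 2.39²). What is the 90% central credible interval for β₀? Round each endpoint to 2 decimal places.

[7.22, 15.08]

The posterior is symmetric, so the 90% equal-tailed interval is β₀ = 11.15 ± z·2.39 with z = 1.645.
Half-width: 1.645 × 2.39 = 3.93.
11.15 − 3.93 = 7.22; 11.15 + 3.93 = 15.08.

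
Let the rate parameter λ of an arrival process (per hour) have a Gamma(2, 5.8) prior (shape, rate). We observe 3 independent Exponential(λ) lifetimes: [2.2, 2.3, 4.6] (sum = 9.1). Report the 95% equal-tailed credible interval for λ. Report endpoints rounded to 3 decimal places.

[0.109, 0.687]

Posterior: Gamma(2+3, 5.8+9.1) = Gamma(5, 14.9) (shape, rate).
Equal-tailed 95% interval: Gamma(5, 14.9) quantiles at 0.025 and 0.975.
Posterior mean ≈ 0.336, SD ≈ 0.150; a Normal approximation gives roughly [0.041, 0.630].
Exact: lower = 0.109; upper = 0.687.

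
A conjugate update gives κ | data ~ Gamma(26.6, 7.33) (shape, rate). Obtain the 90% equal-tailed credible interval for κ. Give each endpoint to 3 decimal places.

Posterior: Gamma(shape 26.6, rate 7.33).
Equal-tailed 90% interval: Gamma(26.6, 7.33) quantiles at 0.05 and 0.95.
Posterior mean ≈ 3.629, SD ≈ 0.704; a Normal approximation gives roughly [2.472, 4.786].
Exact: lower = 2.554; upper = 4.858.

[2.554, 4.858]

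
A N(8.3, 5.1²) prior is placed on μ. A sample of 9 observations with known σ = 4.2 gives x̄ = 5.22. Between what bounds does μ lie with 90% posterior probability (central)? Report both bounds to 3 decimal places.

Posterior precision = 1/5.1² + 9/4.2² = 0.0384 + 0.5102 = 0.5487, so posterior SD = 1.3501.
Posterior mean = (8.3/5.1² + 9·5.22/4.2²) / 0.5487 = 5.4358.
Interval: 5.4358 ± 1.645 × 1.3501 → [3.215, 7.656].

[3.215, 7.656]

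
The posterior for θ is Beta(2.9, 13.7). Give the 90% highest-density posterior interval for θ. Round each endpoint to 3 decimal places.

[0.032, 0.310]

The posterior is unimodal and skewed, so the HPD interval has equal density at both endpoints and is the shortest 90% interval.
Solving f(0.032) = f(0.310) with F(0.310) − F(0.032) = 0.90 gives [0.032, 0.310].
For comparison, the equal-tailed interval is [0.051, 0.344]; the HPD is narrower and shifted toward the mode.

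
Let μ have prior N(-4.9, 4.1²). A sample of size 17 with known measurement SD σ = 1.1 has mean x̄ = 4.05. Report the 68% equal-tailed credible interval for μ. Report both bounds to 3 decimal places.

Posterior precision = 1/4.1² + 17/1.1² = 0.0595 + 14.0496 = 14.1091, so posterior SD = 0.2662.
Posterior mean = (-4.9/4.1² + 17·4.05/1.1²) / 14.1091 = 4.0123.
Interval: 4.0123 ± 0.994 × 0.2662 → [3.748, 4.277].

[3.748, 4.277]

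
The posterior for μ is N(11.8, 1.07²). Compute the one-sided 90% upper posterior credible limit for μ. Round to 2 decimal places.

13.17

Need U with P(μ ≤ U) = 0.90: U = 11.8 + z_{0.1}·1.07.
z = 1.282; U = 11.8 + 1.282 × 1.07 = 13.17.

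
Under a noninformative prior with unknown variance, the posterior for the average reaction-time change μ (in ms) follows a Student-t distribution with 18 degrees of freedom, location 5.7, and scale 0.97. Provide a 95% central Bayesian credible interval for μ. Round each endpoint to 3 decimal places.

[3.662, 7.738]

The t_18 distribution is symmetric; the 95% interval is 5.7 ± t·0.97 with t_{0.975,18} = 2.101.
Half-width: 2.101 × 0.97 = 2.038.
5.7 − 2.038 = 3.662; 5.7 + 2.038 = 7.738.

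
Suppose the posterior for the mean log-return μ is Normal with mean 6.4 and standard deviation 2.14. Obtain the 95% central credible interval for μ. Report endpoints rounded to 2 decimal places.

The posterior is symmetric, so the 95% equal-tailed interval is μ = 6.4 ± z·2.14 with z = 1.960.
Half-width: 1.960 × 2.14 = 4.19.
6.4 − 4.19 = 2.21; 6.4 + 4.19 = 10.59.

[2.21, 10.59]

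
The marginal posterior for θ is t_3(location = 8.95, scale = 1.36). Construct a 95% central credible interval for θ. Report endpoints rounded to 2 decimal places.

[4.62, 13.28]

The t_3 distribution is symmetric; the 95% interval is 8.95 ± t·1.36 with t_{0.975,3} = 3.182.
Half-width: 3.182 × 1.36 = 4.33.
8.95 − 4.33 = 4.62; 8.95 + 4.33 = 13.28.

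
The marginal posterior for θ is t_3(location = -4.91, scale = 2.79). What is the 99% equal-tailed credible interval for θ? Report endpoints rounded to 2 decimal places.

The t_3 distribution is symmetric; the 99% interval is -4.91 ± t·2.79 with t_{0.995,3} = 5.841.
Half-width: 5.841 × 2.79 = 16.30.
-4.91 − 16.30 = -21.21; -4.91 + 16.30 = 11.39.

[-21.21, 11.39]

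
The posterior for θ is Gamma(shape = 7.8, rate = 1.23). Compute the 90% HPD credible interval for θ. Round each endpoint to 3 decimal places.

[2.707, 9.846]

The posterior is unimodal and skewed, so the HPD interval has equal density at both endpoints and is the shortest 90% interval.
Solving f(2.707) = f(9.846) with F(9.846) − F(2.707) = 0.90 gives [2.707, 9.846].
For comparison, the equal-tailed interval is [3.122, 10.479]; the HPD is narrower and shifted toward the mode.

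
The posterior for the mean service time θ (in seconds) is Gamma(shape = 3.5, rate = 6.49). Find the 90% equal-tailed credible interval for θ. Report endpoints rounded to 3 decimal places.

[0.167, 1.084]

Posterior: Gamma(shape 3.5, rate 6.49).
Equal-tailed 90% interval: Gamma(3.5, 6.49) quantiles at 0.05 and 0.95.
Posterior mean ≈ 0.539, SD ≈ 0.288; a Normal approximation gives roughly [0.065, 1.013].
Exact: lower = 0.167; upper = 1.084.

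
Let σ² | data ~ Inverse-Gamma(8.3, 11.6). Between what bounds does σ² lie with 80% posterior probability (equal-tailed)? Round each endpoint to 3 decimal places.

[0.956, 2.373]

Inverse-Gamma(8.3, 11.6) quantiles: F⁻¹(0.1) and F⁻¹(0.9).
Equivalently, 1/σ² ~ Gamma(8.3, rate = 11.6); invert its 0.9 and 0.1 quantiles.
Posterior mean ≈ 1.589, SD ≈ 0.633; a Normal approximation gives roughly [0.778, 2.400].
Exact: lower = 0.956; upper = 2.373.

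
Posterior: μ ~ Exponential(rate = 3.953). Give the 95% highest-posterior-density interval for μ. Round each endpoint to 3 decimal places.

The exponential density is strictly decreasing on [0, ∞), so the HPD interval is anchored at 0: [0, q] with P(μ ≤ q) = 0.95.
q = −ln(1 − 0.95) / 3.953 = 2.9957 / 3.953 = 0.758.

[0.000, 0.758]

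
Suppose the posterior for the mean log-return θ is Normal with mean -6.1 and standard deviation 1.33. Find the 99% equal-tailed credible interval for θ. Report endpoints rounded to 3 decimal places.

[-9.526, -2.674]

The posterior is symmetric, so the 99% equal-tailed interval is θ = -6.1 ± z·1.33 with z = 2.576.
Half-width: 2.576 × 1.33 = 3.426.
-6.1 − 3.426 = -9.526; -6.1 + 3.426 = -2.674.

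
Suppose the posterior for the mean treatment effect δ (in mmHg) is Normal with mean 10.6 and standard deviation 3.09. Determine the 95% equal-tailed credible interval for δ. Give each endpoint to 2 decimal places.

The posterior is symmetric, so the 95% equal-tailed interval is δ = 10.6 ± z·3.09 with z = 1.960.
Half-width: 1.960 × 3.09 = 6.06.
10.6 − 6.06 = 4.54; 10.6 + 6.06 = 16.66.

[4.54, 16.66]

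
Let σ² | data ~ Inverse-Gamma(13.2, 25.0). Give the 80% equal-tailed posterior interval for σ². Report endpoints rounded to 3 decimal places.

[1.388, 2.838]

Inverse-Gamma(13.2, 25.0) quantiles: F⁻¹(0.1) and F⁻¹(0.9).
Equivalently, 1/σ² ~ Gamma(13.2, rate = 25.0); invert its 0.9 and 0.1 quantiles.
Posterior mean ≈ 2.049, SD ≈ 0.612; a Normal approximation gives roughly [1.264, 2.834].
Exact: lower = 1.388; upper = 2.838.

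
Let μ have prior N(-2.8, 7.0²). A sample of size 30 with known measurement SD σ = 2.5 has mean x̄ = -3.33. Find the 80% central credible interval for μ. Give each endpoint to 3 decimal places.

Posterior precision = 1/7.0² + 30/2.5² = 0.0204 + 4.8000 = 4.8204, so posterior SD = 0.4555.
Posterior mean = (-2.8/7.0² + 30·-3.33/2.5²) / 4.8204 = -3.3278.
Interval: -3.3278 ± 1.282 × 0.4555 → [-3.911, -2.744].

[-3.911, -2.744]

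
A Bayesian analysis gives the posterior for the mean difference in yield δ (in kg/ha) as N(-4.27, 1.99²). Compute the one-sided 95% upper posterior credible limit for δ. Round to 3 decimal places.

Need U with P(δ ≤ U) = 0.95: U = -4.27 + z_{0.05}·1.99.
z = 1.645; U = -4.27 + 1.645 × 1.99 = -0.997.

-0.997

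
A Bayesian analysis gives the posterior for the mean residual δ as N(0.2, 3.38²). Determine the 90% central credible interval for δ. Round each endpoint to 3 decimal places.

[-5.360, 5.760]

The posterior is symmetric, so the 90% equal-tailed interval is δ = 0.2 ± z·3.38 with z = 1.645.
Half-width: 1.645 × 3.38 = 5.560.
0.2 − 5.560 = -5.360; 0.2 + 5.560 = 5.760.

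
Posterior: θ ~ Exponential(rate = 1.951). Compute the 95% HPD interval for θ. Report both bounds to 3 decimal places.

[0.000, 1.535]

The exponential density is strictly decreasing on [0, ∞), so the HPD interval is anchored at 0: [0, q] with P(θ ≤ q) = 0.95.
q = −ln(1 − 0.95) / 1.951 = 2.9957 / 1.951 = 1.535.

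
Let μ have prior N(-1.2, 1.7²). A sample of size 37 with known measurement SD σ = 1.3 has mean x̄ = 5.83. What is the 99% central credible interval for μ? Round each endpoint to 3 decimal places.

Posterior precision = 1/1.7² + 37/1.3² = 0.3460 + 21.8935 = 22.2395, so posterior SD = 0.2120.
Posterior mean = (-1.2/1.7² + 37·5.83/1.3²) / 22.2395 = 5.7206.
Interval: 5.7206 ± 2.576 × 0.2120 → [5.174, 6.267].

[5.174, 6.267]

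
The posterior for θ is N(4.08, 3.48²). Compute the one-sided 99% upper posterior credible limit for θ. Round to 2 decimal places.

Need U with P(θ ≤ U) = 0.99: U = 4.08 + z_{0.01}·3.48.
z = 2.326; U = 4.08 + 2.326 × 3.48 = 12.18.

12.18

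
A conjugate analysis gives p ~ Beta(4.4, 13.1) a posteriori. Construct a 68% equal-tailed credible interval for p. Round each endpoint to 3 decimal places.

[0.150, 0.353]

Posterior: Beta(4.4, 13.1).
Equal-tailed 68% interval: the 0.16 and 0.84 quantiles of Beta(4.4, 13.1).
Posterior mean ≈ 0.251, SD ≈ 0.101; a Normal approximation gives roughly [0.151, 0.352].
Exact: F⁻¹(0.16) = 0.150; F⁻¹(0.84) = 0.353.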